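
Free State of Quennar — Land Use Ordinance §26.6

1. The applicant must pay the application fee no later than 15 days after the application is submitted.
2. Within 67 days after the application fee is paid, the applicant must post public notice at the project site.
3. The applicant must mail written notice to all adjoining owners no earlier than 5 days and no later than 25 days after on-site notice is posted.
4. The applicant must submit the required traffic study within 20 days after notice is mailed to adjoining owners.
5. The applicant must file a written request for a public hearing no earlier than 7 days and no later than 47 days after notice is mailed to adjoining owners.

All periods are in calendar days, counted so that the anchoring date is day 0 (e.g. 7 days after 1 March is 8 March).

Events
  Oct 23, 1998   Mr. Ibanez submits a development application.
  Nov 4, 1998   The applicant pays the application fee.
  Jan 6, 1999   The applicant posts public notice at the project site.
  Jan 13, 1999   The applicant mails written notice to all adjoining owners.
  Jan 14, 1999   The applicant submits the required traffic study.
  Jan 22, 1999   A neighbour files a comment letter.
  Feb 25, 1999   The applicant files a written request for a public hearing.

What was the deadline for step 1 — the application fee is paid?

Step 1 runs from Oct 23, 1998, when the application is submitted. 15 days after Oct 23, 1998 is Nov 7, 1998.

Nov 7, 1998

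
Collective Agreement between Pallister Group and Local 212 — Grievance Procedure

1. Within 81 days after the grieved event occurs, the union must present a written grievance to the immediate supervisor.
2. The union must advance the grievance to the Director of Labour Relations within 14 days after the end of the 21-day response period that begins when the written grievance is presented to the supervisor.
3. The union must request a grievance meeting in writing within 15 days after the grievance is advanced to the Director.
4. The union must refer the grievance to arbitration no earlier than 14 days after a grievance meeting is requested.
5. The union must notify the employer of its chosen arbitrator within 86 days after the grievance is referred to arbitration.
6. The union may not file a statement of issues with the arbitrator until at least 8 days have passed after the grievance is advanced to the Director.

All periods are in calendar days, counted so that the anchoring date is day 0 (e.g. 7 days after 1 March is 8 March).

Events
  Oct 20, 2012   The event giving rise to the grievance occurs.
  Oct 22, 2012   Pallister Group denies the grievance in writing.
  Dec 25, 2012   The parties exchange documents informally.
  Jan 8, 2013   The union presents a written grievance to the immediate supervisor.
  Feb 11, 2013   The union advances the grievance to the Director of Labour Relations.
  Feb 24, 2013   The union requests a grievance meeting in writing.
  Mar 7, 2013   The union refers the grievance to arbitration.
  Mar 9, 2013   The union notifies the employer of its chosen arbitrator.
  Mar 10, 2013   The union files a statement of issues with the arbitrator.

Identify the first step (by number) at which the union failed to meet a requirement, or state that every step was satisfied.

Step 1 — counting 81 days from Oct 20, 2012 (when the grieved event occurs) gives a deadline of Jan 9, 2013; done Jan 8, 2013 — timely.
Step 2 — counting 14 days from Jan 29, 2013 (end of the 21-day response period, which began when the written grievance is presented to the supervisor on Jan 8, 2013) gives a deadline of Feb 12, 2013; completed Feb 11, 2013, before the deadline.
Step 3 — counting 15 days from Feb 11, 2013 (when the grievance is advanced to the Director) gives a deadline of Feb 26, 2013; Feb 24, 2013 is within that limit.
Step 4 — must wait 14 days from Feb 24, 2013 (when a grievance meeting is requested), so not before Mar 10, 2013; acted on Mar 7, 2013, 3 days prematurely.

Step 4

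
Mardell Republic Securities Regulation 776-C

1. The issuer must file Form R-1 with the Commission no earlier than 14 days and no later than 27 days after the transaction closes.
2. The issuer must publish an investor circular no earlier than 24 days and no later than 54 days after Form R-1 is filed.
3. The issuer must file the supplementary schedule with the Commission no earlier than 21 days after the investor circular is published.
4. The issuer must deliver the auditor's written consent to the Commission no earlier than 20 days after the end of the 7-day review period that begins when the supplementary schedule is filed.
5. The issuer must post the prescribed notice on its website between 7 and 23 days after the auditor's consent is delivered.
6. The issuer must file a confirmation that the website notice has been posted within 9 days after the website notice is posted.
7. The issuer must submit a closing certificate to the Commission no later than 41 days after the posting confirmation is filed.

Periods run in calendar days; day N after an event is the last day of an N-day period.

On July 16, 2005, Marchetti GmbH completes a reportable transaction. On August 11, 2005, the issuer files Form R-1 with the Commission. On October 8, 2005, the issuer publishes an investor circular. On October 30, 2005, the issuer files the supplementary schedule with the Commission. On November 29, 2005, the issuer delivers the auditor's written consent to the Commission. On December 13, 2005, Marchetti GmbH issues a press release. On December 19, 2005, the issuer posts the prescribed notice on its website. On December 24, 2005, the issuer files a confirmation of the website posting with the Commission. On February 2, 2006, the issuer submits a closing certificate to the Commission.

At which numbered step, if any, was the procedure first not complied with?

Step 2

Step 1: the window is 14–27 days after July 16, 2005 (when the transaction closes), so July 30, 2005 through August 12, 2005; done August 11, 2005, which is between those dates.
Step 2: the window is 24–54 days after August 11, 2005 (when Form R-1 is filed), so September 4, 2005 through October 4, 2005; October 8, 2005 is 4 days past the end of the window.
The procedure was therefore not followed at step 2.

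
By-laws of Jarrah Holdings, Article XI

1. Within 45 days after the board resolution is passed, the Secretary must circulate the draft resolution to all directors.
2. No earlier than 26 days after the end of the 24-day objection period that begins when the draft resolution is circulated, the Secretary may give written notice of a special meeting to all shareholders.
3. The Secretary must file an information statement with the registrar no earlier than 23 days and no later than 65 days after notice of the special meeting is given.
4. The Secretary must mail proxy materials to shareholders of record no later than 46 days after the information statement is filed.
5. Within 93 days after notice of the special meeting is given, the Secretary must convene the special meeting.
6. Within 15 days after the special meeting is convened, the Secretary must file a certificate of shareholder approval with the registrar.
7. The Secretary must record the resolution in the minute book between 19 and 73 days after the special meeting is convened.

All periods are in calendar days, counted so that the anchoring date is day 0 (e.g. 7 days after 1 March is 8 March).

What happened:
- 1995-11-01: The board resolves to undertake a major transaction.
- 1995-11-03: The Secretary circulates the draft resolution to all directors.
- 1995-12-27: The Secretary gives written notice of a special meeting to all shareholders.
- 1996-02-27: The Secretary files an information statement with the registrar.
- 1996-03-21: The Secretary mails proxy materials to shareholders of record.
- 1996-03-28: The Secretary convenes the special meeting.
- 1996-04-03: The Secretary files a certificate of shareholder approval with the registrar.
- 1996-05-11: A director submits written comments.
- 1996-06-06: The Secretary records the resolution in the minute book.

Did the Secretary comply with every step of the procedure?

(1) due by 1995-11-01 + 45 days = 1995-12-16; 1995-11-03 is within that limit.
(2) permitted from 1995-11-27 + 26 days = 1995-12-23 onward; 1995-12-27 is on or after that date.
(3) the permitted window runs from 1995-12-27 + 23 = 1996-01-19 to 1995-12-27 + 65 = 1996-03-01; done 1996-02-27, which is between those dates.
(4) due by 1996-02-27 + 46 days = 1996-04-13; done 1996-03-21 — timely.
(5) due by 1995-12-27 + 93 days = 1996-03-29; done 1996-03-28 — timely.
(6) due by 1996-03-28 + 15 days = 1996-04-12; 1996-04-03 is within that limit.
(7) the permitted window runs from 1996-03-28 + 19 = 1996-04-16 to 1996-03-28 + 73 = 1996-06-09; 1996-06-06 falls inside that range.

Yes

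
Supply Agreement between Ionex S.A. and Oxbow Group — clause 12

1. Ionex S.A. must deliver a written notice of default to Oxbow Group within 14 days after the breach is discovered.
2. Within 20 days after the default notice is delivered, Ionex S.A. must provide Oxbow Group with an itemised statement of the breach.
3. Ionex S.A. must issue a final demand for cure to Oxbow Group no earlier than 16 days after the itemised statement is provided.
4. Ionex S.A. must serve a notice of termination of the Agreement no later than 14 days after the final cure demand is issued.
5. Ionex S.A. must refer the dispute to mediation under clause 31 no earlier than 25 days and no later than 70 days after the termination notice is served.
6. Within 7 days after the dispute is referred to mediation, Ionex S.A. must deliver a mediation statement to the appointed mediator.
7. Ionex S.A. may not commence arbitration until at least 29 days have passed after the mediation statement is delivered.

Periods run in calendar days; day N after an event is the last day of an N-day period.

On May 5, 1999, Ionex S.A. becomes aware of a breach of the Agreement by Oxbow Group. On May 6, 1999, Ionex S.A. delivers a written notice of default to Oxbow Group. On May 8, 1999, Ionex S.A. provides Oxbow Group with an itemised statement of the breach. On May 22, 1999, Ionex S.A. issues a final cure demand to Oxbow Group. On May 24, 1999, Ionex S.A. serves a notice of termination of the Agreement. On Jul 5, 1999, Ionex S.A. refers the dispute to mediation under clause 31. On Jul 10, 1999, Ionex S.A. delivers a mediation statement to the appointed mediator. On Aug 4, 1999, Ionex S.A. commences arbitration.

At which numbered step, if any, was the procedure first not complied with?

Step 3

(1) due by May 5, 1999 + 14 days = May 19, 1999; May 6, 1999 is within that limit.
(2) due by May 6, 1999 + 20 days = May 26, 1999; completed May 8, 1999, before the deadline.
(3) permitted from May 8, 1999 + 16 days = May 24, 1999 onward; done May 22, 1999 — 2 days too early.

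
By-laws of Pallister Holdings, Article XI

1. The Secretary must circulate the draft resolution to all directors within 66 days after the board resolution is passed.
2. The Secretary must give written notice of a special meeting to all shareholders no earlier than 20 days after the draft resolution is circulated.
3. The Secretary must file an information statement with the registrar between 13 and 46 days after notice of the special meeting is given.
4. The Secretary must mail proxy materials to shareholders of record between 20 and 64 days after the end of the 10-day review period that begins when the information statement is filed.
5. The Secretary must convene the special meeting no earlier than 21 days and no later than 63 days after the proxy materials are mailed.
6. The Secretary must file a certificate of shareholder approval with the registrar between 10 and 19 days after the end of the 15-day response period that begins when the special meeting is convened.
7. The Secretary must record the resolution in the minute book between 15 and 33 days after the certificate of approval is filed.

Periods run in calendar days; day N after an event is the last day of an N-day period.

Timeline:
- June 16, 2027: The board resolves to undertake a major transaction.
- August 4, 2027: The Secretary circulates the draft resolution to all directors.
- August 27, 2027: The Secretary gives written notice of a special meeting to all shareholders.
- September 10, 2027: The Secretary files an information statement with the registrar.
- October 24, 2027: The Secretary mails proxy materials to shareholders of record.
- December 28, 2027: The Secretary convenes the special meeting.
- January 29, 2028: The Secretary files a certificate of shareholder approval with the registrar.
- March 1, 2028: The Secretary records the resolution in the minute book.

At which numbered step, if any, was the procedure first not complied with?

Step 5

(1) due by June 16, 2027 + 66 days = August 21, 2027; done August 4, 2027 — timely.
(2) permitted from August 4, 2027 + 20 days = August 24, 2027 onward; done August 27, 2027, after the minimum wait.
(3) the permitted window runs from August 27, 2027 + 13 = September 9, 2027 to August 27, 2027 + 46 = October 12, 2027; September 10, 2027 falls inside that range.
(4) the permitted window runs from September 20, 2027 + 20 = October 10, 2027 to September 20, 2027 + 64 = November 23, 2027; October 24, 2027 falls inside that range.
(5) the permitted window runs from October 24, 2027 + 21 = November 14, 2027 to October 24, 2027 + 63 = December 26, 2027; December 28, 2027 is 2 days past the end of the window.
Later steps need not be reached.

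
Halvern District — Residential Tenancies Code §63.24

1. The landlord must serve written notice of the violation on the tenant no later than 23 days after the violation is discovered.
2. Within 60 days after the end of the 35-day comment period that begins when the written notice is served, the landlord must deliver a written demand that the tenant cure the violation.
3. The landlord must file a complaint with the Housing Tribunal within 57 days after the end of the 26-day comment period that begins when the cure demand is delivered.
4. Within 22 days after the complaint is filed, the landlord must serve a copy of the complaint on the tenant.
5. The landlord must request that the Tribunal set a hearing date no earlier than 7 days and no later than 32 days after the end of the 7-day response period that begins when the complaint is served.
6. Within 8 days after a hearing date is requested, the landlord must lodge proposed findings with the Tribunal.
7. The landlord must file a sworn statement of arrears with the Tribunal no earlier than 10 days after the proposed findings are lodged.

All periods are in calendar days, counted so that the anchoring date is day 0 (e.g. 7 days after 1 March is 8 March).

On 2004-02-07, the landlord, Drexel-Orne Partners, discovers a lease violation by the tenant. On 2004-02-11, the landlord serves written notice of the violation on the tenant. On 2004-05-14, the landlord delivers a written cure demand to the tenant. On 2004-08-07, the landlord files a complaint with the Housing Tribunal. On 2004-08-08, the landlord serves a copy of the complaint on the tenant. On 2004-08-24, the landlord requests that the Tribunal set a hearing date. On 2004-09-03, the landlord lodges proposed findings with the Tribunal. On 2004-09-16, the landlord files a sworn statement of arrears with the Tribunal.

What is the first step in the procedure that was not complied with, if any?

Step 3

Step 1: 23 days after 2004-02-07 (when the violation is discovered) is 2004-03-01; 2004-02-11 is within that limit.
Step 2: 60 days after 2004-03-17 (end of the 35-day comment period, which began when the written notice is served on 2004-02-11) is 2004-05-16; completed 2004-05-14, before the deadline.
Step 3: 57 days after 2004-06-09 (end of the 26-day comment period, which began when the cure demand is delivered on 2004-05-14) is 2004-08-05; 2004-08-07 misses that deadline by 2 days.
No need to go further; step 3 was not satisfied.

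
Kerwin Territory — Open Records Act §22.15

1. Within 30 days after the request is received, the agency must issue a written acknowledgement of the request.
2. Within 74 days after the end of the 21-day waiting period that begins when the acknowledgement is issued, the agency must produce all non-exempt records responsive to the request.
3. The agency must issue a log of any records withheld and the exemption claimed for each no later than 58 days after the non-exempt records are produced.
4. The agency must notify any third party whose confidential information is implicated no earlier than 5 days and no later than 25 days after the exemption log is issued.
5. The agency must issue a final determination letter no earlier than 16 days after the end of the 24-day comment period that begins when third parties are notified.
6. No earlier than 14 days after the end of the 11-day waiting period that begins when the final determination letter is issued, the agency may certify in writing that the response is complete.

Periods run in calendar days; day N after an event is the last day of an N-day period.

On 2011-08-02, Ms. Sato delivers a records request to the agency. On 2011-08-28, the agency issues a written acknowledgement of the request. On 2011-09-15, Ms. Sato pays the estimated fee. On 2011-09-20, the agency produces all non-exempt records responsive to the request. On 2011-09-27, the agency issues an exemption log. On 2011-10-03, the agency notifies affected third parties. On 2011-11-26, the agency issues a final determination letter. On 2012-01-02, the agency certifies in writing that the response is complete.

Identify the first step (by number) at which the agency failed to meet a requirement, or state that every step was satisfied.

None — every step was satisfied

Step 1 — counting 30 days from 2011-08-02 (when the request is received) gives a deadline of 2011-09-01; done 2011-08-28 — timely.
Step 2 — counting 74 days from 2011-09-18 (end of the 21-day waiting period, which began when the acknowledgement is issued on 2011-08-28) gives a deadline of 2011-12-01; 2011-09-20 is within that limit.
Step 3 — counting 58 days from 2011-09-20 (when the non-exempt records are produced) gives a deadline of 2011-11-17; done 2011-09-27 — timely.
Step 4 — 5 and 25 days from 2011-09-27 (when the exemption log is issued) are 2011-10-02 and 2011-10-22 respectively; 2011-10-03 falls inside that range.
Step 5 — must wait 16 days from 2011-10-27 (end of the 24-day comment period, which began when third parties are notified on 2011-10-03), so not before 2011-11-12; done 2011-11-26 — permitted.
Step 6 — must wait 14 days from 2011-12-07 (end of the 11-day waiting period, which began when the final determination letter is issued on 2011-11-26), so not before 2011-12-21; 2012-01-02 is on or after that date.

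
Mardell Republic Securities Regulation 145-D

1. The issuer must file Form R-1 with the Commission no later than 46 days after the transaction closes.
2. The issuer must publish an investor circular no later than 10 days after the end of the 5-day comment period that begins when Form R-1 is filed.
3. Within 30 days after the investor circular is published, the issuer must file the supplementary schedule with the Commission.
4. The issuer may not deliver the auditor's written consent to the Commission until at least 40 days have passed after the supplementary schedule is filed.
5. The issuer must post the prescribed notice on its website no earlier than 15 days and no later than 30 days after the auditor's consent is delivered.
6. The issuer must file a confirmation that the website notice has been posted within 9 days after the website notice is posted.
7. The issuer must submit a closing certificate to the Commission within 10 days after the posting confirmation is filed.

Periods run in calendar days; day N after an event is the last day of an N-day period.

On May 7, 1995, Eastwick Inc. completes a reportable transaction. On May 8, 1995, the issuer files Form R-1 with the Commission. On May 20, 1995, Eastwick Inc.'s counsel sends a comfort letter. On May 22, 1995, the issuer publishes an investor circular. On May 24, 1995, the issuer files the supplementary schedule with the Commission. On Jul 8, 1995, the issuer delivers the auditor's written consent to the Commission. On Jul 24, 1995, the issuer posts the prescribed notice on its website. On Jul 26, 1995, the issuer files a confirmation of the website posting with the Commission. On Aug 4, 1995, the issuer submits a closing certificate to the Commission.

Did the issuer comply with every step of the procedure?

Step 1 — counting 46 days from May 7, 1995 (when the transaction closes) gives a deadline of Jun 22, 1995; done May 8, 1995 — timely.
Step 2 — counting 10 days from May 13, 1995 (end of the 5-day comment period, which began when Form R-1 is filed on May 8, 1995) gives a deadline of May 23, 1995; May 22, 1995 is within that limit.
Step 3 — counting 30 days from May 22, 1995 (when the investor circular is published) gives a deadline of Jun 21, 1995; May 24, 1995 is within that limit.
Step 4 — must wait 40 days from May 24, 1995 (when the supplementary schedule is filed), so not before Jul 3, 1995; done Jul 8, 1995, after the minimum wait.
Step 5 — 15 and 30 days from Jul 8, 1995 (when the auditor's consent is delivered) are Jul 23, 1995 and Aug 7, 1995 respectively; done Jul 24, 1995, which is between those dates.
Step 6 — counting 9 days from Jul 24, 1995 (when the website notice is posted) gives a deadline of Aug 2, 1995; completed Jul 26, 1995, before the deadline.
Step 7 — counting 10 days from Jul 26, 1995 (when the posting confirmation is filed) gives a deadline of Aug 5, 1995; completed Aug 4, 1995, before the deadline.

Yes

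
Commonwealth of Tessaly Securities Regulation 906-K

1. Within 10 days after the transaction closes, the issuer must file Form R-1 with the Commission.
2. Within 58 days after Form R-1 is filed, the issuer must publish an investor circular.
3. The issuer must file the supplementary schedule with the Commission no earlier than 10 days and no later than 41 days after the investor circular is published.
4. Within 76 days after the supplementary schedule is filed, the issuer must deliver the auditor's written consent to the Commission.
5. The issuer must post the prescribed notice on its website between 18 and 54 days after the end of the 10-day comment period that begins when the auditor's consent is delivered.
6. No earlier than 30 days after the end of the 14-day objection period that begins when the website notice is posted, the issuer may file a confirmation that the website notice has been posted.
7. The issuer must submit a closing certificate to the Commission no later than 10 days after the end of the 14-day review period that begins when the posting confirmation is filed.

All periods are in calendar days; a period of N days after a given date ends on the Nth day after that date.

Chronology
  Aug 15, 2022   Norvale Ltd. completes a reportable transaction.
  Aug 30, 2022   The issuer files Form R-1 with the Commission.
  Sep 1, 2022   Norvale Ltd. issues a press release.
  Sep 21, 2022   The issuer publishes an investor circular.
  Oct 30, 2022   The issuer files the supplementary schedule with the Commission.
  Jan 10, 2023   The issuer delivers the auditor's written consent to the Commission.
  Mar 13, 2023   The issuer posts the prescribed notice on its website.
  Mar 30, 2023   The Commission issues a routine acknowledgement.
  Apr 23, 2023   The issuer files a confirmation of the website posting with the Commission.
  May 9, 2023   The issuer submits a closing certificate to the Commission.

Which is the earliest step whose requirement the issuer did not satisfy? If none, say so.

(1) due by Aug 15, 2022 + 10 days = Aug 25, 2022; done Aug 30, 2022 — 5 days late.

Step 1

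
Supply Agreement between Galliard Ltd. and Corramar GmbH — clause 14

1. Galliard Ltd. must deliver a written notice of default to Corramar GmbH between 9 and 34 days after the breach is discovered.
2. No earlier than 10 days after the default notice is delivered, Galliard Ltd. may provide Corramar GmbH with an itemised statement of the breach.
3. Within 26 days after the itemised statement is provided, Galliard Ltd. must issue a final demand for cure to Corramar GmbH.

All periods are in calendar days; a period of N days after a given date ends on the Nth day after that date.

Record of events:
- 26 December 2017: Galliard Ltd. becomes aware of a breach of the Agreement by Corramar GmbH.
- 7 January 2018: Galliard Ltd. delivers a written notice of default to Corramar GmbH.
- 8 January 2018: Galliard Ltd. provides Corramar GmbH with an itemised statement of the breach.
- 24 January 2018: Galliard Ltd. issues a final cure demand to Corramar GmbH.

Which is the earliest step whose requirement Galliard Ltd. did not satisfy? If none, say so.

(1) the permitted window runs from 26 December 2017 + 9 = 4 January 2018 to 26 December 2017 + 34 = 29 January 2018; done 7 January 2018 — within the window.
(2) permitted from 7 January 2018 + 10 days = 17 January 2018 onward; done 8 January 2018 — 9 days too early.

Step 2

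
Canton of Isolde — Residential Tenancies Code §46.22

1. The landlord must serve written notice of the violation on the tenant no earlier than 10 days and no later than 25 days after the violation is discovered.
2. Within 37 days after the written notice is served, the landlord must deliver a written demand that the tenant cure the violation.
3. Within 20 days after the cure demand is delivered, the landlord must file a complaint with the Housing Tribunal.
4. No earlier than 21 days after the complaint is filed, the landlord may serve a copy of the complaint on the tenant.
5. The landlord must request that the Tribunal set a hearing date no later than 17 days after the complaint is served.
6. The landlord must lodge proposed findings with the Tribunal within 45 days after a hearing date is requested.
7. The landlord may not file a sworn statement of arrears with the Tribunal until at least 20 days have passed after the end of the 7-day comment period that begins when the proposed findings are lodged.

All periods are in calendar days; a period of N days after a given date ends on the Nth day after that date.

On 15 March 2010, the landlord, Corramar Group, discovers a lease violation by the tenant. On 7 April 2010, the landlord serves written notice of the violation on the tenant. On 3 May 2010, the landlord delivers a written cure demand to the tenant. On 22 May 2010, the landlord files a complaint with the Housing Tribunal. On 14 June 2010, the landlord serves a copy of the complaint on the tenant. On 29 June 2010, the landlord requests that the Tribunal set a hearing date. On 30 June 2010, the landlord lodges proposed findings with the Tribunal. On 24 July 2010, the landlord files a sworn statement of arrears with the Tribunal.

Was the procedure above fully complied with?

(1) the permitted window runs from 15 March 2010 + 10 = 25 March 2010 to 15 March 2010 + 25 = 9 April 2010; done 7 April 2010 — within the window.
(2) due by 7 April 2010 + 37 days = 14 May 2010; done 3 May 2010 — timely.
(3) due by 3 May 2010 + 20 days = 23 May 2010; done 22 May 2010 — timely.
(4) permitted from 22 May 2010 + 21 days = 12 June 2010 onward; done 14 June 2010, after the minimum wait.
(5) due by 14 June 2010 + 17 days = 1 July 2010; 29 June 2010 is within that limit.
(6) due by 29 June 2010 + 45 days = 13 August 2010; done 30 June 2010 — timely.
(7) permitted from 7 July 2010 + 20 days = 27 July 2010 onward; 24 July 2010 is 3 days before the earliest permitted date.
The procedure was therefore not followed at step 7.

No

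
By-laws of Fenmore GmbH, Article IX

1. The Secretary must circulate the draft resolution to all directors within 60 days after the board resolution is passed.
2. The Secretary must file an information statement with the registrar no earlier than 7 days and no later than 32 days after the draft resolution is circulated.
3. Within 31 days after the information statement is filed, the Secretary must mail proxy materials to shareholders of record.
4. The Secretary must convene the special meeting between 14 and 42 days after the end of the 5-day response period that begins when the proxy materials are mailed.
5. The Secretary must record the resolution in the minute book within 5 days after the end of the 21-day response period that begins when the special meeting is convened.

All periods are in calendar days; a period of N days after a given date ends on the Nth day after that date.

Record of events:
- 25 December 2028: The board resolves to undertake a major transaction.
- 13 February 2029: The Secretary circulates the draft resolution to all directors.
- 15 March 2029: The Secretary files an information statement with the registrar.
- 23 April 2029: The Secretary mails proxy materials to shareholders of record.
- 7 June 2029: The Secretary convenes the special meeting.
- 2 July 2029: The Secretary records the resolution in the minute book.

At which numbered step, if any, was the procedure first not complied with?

(1) due by 25 December 2028 + 60 days = 23 February 2029; completed 13 February 2029, before the deadline.
(2) the permitted window runs from 13 February 2029 + 7 = 20 February 2029 to 13 February 2029 + 32 = 17 March 2029; done 15 March 2029 — within the window.
(3) due by 15 March 2029 + 31 days = 15 April 2029; not done until 23 April 2029, 8 days after the deadline.
The procedure was therefore not followed at step 3.

Step 3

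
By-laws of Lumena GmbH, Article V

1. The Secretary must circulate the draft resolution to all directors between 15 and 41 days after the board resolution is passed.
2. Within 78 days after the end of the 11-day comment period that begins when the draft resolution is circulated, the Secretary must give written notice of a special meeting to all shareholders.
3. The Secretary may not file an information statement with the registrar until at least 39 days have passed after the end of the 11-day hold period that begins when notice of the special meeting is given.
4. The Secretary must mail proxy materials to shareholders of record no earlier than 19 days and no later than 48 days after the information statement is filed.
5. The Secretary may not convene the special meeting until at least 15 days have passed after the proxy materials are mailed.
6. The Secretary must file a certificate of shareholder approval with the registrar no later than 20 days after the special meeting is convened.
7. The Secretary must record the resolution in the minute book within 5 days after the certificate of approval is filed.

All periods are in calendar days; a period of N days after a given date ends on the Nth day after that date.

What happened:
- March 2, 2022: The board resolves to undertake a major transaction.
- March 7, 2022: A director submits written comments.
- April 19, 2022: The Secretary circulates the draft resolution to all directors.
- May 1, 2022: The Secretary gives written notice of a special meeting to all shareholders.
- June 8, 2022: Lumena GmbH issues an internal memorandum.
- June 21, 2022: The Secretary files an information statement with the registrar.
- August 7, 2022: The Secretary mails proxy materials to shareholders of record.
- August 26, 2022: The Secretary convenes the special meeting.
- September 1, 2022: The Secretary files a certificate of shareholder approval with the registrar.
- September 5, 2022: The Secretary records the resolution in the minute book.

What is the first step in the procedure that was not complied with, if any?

(1) the permitted window runs from March 2, 2022 + 15 = March 17, 2022 to March 2, 2022 + 41 = April 12, 2022; April 19, 2022 is 7 days past the end of the window.
No need to go further; step 1 was not satisfied.

Step 1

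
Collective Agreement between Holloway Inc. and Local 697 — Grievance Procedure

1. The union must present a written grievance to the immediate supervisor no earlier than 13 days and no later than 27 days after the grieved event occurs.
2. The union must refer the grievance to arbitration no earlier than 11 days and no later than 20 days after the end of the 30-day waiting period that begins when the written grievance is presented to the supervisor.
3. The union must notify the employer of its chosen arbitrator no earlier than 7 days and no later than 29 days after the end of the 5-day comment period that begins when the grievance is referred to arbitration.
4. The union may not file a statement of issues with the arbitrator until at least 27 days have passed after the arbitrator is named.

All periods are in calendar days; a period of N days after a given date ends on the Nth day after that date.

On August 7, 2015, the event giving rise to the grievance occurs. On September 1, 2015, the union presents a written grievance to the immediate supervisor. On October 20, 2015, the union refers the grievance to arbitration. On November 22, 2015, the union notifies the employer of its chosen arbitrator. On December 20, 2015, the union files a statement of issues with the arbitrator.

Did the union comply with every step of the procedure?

Yes

(1) the permitted window runs from August 7, 2015 + 13 = August 20, 2015 to August 7, 2015 + 27 = September 3, 2015; done September 1, 2015 — within the window.
(2) the permitted window runs from October 1, 2015 + 11 = October 12, 2015 to October 1, 2015 + 20 = October 21, 2015; done October 20, 2015, which is between those dates.
(3) the permitted window runs from October 25, 2015 + 7 = November 1, 2015 to October 25, 2015 + 29 = November 23, 2015; done November 22, 2015, which is between those dates.
(4) permitted from November 22, 2015 + 27 days = December 19, 2015 onward; December 20, 2015 is on or after that date.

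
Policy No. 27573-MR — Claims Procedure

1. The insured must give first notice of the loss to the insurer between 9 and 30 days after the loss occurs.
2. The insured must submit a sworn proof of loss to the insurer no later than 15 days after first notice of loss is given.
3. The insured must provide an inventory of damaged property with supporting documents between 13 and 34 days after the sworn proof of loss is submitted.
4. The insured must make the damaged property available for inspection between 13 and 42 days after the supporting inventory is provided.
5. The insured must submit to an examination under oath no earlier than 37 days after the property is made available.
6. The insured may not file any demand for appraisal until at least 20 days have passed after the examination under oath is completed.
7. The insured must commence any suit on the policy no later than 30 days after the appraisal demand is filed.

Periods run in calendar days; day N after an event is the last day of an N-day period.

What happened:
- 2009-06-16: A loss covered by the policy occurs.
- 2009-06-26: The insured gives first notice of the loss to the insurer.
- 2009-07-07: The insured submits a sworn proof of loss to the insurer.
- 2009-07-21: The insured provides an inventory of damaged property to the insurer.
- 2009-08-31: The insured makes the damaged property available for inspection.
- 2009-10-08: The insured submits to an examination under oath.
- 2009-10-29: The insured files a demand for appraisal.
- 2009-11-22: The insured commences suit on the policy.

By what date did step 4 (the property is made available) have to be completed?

Step 4 runs from 2009-07-21, when the supporting inventory is provided. The window is 13–42 days after 2009-07-21; it closes on 2009-09-01.

2009-09-01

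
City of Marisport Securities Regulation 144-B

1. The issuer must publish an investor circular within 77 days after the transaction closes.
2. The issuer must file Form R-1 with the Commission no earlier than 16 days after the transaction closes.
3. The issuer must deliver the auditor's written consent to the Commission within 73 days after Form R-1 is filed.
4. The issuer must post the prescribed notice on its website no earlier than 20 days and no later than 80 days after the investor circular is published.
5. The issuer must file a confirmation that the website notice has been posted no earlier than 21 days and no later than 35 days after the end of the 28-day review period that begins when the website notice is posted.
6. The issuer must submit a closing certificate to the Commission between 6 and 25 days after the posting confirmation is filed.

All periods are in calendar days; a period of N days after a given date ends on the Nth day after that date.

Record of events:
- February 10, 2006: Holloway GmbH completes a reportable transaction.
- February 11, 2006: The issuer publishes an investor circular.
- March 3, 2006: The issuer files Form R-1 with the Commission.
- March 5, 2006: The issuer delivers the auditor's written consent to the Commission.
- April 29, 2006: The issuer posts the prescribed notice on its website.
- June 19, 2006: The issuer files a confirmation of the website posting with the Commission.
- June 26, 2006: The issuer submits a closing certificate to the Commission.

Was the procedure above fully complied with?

Yes

Step 1: 77 days after February 10, 2006 (when the transaction closes) is April 28, 2006; completed February 11, 2006, before the deadline.
Step 2: the earliest permitted date is 16 days after February 10, 2006 (when the transaction closes), i.e. February 26, 2006; done March 3, 2006, after the minimum wait.
Step 3: 73 days after March 3, 2006 (when Form R-1 is filed) is May 15, 2006; completed March 5, 2006, before the deadline.
Step 4: the window is 20–80 days after February 11, 2006 (when the investor circular is published), so March 3, 2006 through May 2, 2006; April 29, 2006 falls inside that range.
Step 5: the window is 21–35 days after May 27, 2006 (end of the 28-day review period, which began when the website notice is posted on April 29, 2006), so June 17, 2006 through July 1, 2006; June 19, 2006 falls inside that range.
Step 6: the window is 6–25 days after June 19, 2006 (when the posting confirmation is filed), so June 25, 2006 through July 14, 2006; done June 26, 2006, which is between those dates.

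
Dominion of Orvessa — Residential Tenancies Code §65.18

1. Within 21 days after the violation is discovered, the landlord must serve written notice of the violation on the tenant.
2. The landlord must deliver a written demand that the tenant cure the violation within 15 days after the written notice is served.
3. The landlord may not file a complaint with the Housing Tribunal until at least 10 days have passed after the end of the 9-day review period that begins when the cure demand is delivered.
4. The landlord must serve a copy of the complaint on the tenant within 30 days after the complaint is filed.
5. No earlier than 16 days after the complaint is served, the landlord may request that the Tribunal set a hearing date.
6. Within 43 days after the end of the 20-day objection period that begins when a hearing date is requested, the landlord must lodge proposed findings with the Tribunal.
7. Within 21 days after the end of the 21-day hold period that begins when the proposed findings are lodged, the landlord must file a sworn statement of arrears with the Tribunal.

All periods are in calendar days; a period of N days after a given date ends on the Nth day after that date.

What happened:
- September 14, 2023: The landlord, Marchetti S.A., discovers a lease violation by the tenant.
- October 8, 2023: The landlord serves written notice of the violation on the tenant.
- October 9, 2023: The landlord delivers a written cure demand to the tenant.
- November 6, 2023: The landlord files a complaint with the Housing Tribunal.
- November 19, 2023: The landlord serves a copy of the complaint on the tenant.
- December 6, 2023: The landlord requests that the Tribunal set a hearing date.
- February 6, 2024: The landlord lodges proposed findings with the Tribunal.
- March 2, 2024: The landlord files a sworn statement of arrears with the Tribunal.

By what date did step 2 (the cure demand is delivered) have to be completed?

October 23, 2023

Step 2 runs from October 8, 2023, when the written notice is served. 15 days after October 8, 2023 is October 23, 2023.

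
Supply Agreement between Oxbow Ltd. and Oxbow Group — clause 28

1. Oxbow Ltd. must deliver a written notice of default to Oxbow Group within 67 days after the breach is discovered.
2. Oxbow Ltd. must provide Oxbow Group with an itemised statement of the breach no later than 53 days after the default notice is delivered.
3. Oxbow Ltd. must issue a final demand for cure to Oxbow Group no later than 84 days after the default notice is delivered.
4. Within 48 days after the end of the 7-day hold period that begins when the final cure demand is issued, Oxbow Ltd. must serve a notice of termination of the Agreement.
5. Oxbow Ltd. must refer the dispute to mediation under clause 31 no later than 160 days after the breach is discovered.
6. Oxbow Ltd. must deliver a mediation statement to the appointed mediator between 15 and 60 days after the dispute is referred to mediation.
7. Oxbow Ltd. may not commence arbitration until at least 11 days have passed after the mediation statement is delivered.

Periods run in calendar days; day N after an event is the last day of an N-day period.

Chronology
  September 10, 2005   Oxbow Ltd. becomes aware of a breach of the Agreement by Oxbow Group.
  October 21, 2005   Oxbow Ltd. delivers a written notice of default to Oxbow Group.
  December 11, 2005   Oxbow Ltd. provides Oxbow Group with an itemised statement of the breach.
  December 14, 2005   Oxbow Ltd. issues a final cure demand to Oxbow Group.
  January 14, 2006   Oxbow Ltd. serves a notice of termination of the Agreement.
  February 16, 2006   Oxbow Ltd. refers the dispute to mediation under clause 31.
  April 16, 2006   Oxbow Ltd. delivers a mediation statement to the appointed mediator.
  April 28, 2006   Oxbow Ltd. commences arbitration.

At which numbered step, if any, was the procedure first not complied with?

Step 1 — counting 67 days from September 10, 2005 (when the breach is discovered) gives a deadline of November 16, 2005; completed October 21, 2005, before the deadline.
Step 2 — counting 53 days from October 21, 2005 (when the default notice is delivered) gives a deadline of December 13, 2005; done December 11, 2005 — timely.
Step 3 — counting 84 days from October 21, 2005 (when the default notice is delivered) gives a deadline of January 13, 2006; completed December 14, 2005, before the deadline.
Step 4 — counting 48 days from December 21, 2005 (end of the 7-day hold period, which began when the final cure demand is issued on December 14, 2005) gives a deadline of February 7, 2006; done January 14, 2006 — timely.
Step 5 — counting 160 days from September 10, 2005 (when the breach is discovered) gives a deadline of February 17, 2006; February 16, 2006 is within that limit.
Step 6 — 15 and 60 days from February 16, 2006 (when the dispute is referred to mediation) are March 3, 2006 and April 17, 2006 respectively; April 16, 2006 falls inside that range.
Step 7 — must wait 11 days from April 16, 2006 (when the mediation statement is delivered), so not before April 27, 2006; April 28, 2006 is on or after that date.

None — every step was satisfied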